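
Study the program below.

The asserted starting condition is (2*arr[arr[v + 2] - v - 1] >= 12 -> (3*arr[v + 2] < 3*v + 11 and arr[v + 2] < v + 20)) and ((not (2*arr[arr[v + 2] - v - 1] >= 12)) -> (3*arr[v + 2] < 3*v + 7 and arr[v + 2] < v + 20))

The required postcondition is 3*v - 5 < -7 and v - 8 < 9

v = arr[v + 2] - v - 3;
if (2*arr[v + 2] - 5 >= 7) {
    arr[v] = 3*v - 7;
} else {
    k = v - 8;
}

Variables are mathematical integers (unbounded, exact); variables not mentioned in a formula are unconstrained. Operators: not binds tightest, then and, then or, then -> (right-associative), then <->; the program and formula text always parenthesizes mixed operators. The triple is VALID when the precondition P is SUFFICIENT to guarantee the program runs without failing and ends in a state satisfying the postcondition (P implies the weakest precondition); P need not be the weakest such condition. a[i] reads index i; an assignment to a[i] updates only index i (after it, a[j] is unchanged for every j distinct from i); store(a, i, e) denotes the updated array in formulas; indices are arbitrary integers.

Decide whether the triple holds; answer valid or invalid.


Working backward. After the program, the postcondition 3*v - 5 < -7 and v - 8 < 9 must hold; in canonical form it is 3*v < -2 and v < 17.
Then branch requires 3*v < -2 and v < 17; else branch requires 3*v < -2 and v < 17.
Before the if: (2*arr[v + 2] >= 12 -> (3*v < -2 and v < 17)) and ((not (2*arr[v + 2] >= 12)) -> (3*v < -2 and v < 17))
Before v := arr[v + 2] - v - 3: (2*arr[arr[v + 2] - v - 1] >= 12 -> (3*arr[v + 2] < 3*v + 7 and arr[v + 2] < v + 20)) and ((not (2*arr[arr[v + 2] - v - 1] >= 12)) -> (3*arr[v + 2] < 3*v + 7 and arr[v + 2] < v + 20))
The weakest precondition is (2*arr[arr[v + 2] - v - 1] >= 12 -> (3*arr[v + 2] < 3*v + 7 and arr[v + 2] < v + 20)) and ((not (2*arr[arr[v + 2] - v - 1] >= 12)) -> (3*arr[v + 2] < 3*v + 7 and arr[v + 2] < v + 20)).
Check whether (2*arr[arr[v + 2] - v - 1] >= 12 -> (3*arr[v + 2] < 3*v + 11 and arr[v + 2] < v + 20)) and ((not (2*arr[arr[v + 2] - v - 1] >= 12)) -> (3*arr[v + 2] < 3*v + 7 and arr[v + 2] < v + 20)) implies it.
Countermodel: at the initial state arr = {[2] = 6, [17424] = 17425, elsewhere 17425}, v = 17422, the precondition holds but the weakest precondition fails.
Answer: invalid


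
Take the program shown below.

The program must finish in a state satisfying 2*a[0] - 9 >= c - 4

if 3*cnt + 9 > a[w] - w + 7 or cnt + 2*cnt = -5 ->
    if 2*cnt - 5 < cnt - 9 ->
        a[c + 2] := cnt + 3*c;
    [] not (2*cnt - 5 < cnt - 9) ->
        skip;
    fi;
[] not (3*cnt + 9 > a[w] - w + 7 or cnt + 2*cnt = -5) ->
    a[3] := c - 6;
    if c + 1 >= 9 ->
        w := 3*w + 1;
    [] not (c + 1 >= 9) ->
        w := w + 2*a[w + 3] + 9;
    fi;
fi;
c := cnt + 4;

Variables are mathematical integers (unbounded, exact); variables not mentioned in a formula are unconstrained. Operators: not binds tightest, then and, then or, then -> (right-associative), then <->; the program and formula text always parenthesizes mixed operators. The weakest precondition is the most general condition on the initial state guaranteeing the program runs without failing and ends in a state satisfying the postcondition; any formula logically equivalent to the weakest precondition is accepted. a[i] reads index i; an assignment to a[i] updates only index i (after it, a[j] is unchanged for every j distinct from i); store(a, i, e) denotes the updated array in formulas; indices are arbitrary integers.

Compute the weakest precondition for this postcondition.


Working backward. After the program, the postcondition 2*a[0] - 9 >= c - 4 must hold; in canonical form it is 2*a[0] >= c + 5.
Before c := cnt + 4: 2*a[0] >= cnt + 9
Then branch requires (cnt < -4 -> 2*store(a, c + 2, 3*c + cnt)[0] >= cnt + 9) and ((not (cnt < -4)) -> 2*a[0] >= cnt + 9); else branch requires (c >= 8 -> 2*a[0] >= cnt + 9) and ((not (c >= 8)) -> 2*a[0] >= cnt + 9).
Before the if: ((3*cnt + w > a[w] - 2 or 3*cnt = -5) -> ((cnt < -4 -> 2*store(a, c + 2, 3*c + cnt)[0] >= cnt + 9) and ((not (cnt < -4)) -> 2*a[0] >= cnt + 9))) and ((not (3*cnt + w > a[w] - 2 or 3*cnt = -5)) -> ((c >= 8 -> 2*a[0] >= cnt + 9) and ((not (c >= 8)) -> 2*a[0] >= cnt + 9)))
Answer: WP = ((3*cnt + w > a[w] - 2 or 3*cnt = -5) -> ((cnt < -4 -> 2*store(a, c + 2, 3*c + cnt)[0] >= cnt + 9) and ((not (cnt < -4)) -> 2*a[0] >= cnt + 9))) and ((not (3*cnt + w > a[w] - 2 or 3*cnt = -5)) -> ((c >= 8 -> 2*a[0] >= cnt + 9) and ((not (c >= 8)) -> 2*a[0] >= cnt + 9)))


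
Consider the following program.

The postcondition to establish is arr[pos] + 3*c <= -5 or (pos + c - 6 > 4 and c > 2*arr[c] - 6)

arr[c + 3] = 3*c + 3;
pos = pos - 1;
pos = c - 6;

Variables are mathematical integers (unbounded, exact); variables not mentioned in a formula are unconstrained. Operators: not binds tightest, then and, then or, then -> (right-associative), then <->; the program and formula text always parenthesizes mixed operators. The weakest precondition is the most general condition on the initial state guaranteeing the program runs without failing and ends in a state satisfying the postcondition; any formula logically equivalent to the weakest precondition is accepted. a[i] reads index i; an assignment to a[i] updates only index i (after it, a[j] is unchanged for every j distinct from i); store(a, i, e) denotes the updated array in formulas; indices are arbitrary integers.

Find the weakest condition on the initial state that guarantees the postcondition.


Working backward. After the program, the postcondition arr[pos] + 3*c <= -5 or (pos + c - 6 > 4 and c > 2*arr[c] - 6) must hold; in canonical form it is arr[pos] + 3*c <= -5 or (c + pos > 10 and c > 2*arr[c] - 6).
Before pos := c - 6: arr[c - 6] + 3*c <= -5 or (2*c > 16 and c > 2*arr[c] - 6)
Before pos := pos - 1: arr[c - 6] + 3*c <= -5 or (2*c > 16 and c > 2*arr[c] - 6)
Before arr[c + 3] := 3*c + 3: store(arr, c + 3, 3*c + 3)[c - 6] + 3*c <= -5 or (2*c > 16 and c > 2*store(arr, c + 3, 3*c + 3)[c] - 6)
Answer: WP = store(arr, c + 3, 3*c + 3)[c - 6] + 3*c <= -5 or (2*c > 16 and c > 2*store(arr, c + 3, 3*c + 3)[c] - 6)


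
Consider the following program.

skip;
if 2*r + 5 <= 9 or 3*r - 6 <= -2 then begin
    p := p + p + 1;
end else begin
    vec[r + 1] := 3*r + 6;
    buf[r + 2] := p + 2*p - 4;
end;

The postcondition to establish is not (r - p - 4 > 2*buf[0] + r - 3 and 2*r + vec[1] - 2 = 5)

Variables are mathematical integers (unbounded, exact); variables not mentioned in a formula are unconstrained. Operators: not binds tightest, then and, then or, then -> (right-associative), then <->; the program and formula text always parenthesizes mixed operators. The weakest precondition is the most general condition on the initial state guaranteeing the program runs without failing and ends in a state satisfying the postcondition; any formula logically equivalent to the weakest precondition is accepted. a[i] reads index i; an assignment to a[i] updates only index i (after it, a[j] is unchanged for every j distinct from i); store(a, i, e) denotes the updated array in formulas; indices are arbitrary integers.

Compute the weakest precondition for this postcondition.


Working backward. After the program, the postcondition not (r - p - 4 > 2*buf[0] + r - 3 and 2*r + vec[1] - 2 = 5) must hold; in canonical form it is not (2*buf[0] + p < -1 and vec[1] + 2*r = 7).
Then branch requires not (2*buf[0] + 2*p < -2 and vec[1] + 2*r = 7); else branch requires not (2*store(buf, r + 2, 3*p - 4)[0] + p < -1 and store(vec, r + 1, 3*r + 6)[1] + 2*r = 7).
Before the if: ((2*r <= 4 or 3*r <= 4) -> (not (2*buf[0] + 2*p < -2 and vec[1] + 2*r = 7))) and ((not (2*r <= 4 or 3*r <= 4)) -> (not (2*store(buf, r + 2, 3*p - 4)[0] + p < -1 and store(vec, r + 1, 3*r + 6)[1] + 2*r = 7)))
Before skip: ((2*r <= 4 or 3*r <= 4) -> (not (2*buf[0] + 2*p < -2 and vec[1] + 2*r = 7))) and ((not (2*r <= 4 or 3*r <= 4)) -> (not (2*store(buf, r + 2, 3*p - 4)[0] + p < -1 and store(vec, r + 1, 3*r + 6)[1] + 2*r = 7)))
Answer: WP = ((2*r <= 4 or 3*r <= 4) -> (not (2*buf[0] + 2*p < -2 and vec[1] + 2*r = 7))) and ((not (2*r <= 4 or 3*r <= 4)) -> (not (2*store(buf, r + 2, 3*p - 4)[0] + p < -1 and store(vec, r + 1, 3*r + 6)[1] + 2*r = 7)))


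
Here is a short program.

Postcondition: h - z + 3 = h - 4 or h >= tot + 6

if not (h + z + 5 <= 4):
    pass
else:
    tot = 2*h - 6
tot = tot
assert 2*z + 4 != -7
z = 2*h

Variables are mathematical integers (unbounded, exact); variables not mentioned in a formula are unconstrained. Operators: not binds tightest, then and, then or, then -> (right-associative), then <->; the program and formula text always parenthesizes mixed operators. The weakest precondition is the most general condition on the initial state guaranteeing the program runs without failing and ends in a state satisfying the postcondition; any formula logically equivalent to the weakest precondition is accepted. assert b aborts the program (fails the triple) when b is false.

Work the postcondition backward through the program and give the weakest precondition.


Working backward. After the program, the postcondition h - z + 3 = h - 4 or h >= tot + 6 must hold; in canonical form it is z = 7 or h >= tot + 6.
Before z := 2*h: 2*h = 7 or h >= tot + 6
Before assert 2*z + 4 != -7: 2*z != -11 and (2*h = 7 or h >= tot + 6)
Before tot := tot: 2*z != -11 and (2*h = 7 or h >= tot + 6)
Then branch requires 2*z != -11 and (2*h = 7 or h >= tot + 6); else branch requires 2*z != -11 and (2*h = 7 or h <= 0).
Before the if: ((not (h + z <= -1)) -> (2*z != -11 and (2*h = 7 or h >= tot + 6))) and (h + z <= -1 -> (2*z != -11 and (2*h = 7 or h <= 0)))
Answer: WP = ((not (h + z <= -1)) -> (2*z != -11 and (2*h = 7 or h >= tot + 6))) and (h + z <= -1 -> (2*z != -11 and (2*h = 7 or h <= 0)))


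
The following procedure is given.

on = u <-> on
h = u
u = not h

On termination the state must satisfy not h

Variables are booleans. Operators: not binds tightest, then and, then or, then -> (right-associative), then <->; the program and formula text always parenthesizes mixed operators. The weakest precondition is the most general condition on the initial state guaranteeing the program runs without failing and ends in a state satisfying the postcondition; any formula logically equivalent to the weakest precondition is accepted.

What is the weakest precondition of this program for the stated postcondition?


Working backward. After the program, not h must hold.
Before u := not h: not h
Before h := u: not u
Before on := u <-> on: not u
Answer: WP = not u


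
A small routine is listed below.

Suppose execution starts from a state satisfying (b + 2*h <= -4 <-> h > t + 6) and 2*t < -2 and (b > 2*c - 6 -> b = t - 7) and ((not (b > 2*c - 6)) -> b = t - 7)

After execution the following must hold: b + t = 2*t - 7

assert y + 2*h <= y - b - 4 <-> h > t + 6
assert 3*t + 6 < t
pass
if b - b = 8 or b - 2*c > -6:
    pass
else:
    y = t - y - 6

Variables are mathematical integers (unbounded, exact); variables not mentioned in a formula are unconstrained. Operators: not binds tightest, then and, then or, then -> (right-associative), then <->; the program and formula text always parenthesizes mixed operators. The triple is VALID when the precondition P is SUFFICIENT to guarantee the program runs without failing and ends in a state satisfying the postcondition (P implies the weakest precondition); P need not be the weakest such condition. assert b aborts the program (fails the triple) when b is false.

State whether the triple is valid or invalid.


Working backward. After the program, the postcondition b + t = 2*t - 7 must hold; in canonical form it is b = t - 7.
Then branch requires b = t - 7; else branch requires b = t - 7.
Before the if: (b > 2*c - 6 -> b = t - 7) and ((not (b > 2*c - 6)) -> b = t - 7)
Before skip: (b > 2*c - 6 -> b = t - 7) and ((not (b > 2*c - 6)) -> b = t - 7)
Before assert 3*t + 6 < t: 2*t < -6 and (b > 2*c - 6 -> b = t - 7) and ((not (b > 2*c - 6)) -> b = t - 7)
Before assert y + 2*h <= y - b - 4 <-> h > t + 6: (b + 2*h <= -4 <-> h > t + 6) and 2*t < -6 and (b > 2*c - 6 -> b = t - 7) and ((not (b > 2*c - 6)) -> b = t - 7)
The weakest precondition is (b + 2*h <= -4 <-> h > t + 6) and 2*t < -6 and (b > 2*c - 6 -> b = t - 7) and ((not (b > 2*c - 6)) -> b = t - 7).
Check whether (b + 2*h <= -4 <-> h > t + 6) and 2*t < -2 and (b > 2*c - 6 -> b = t - 7) and ((not (b > 2*c - 6)) -> b = t - 7) implies it.
Countermodel: at the initial state b = -9, c = -2, h = 3, t = -2, the precondition holds but the weakest precondition fails.
Answer: invalid


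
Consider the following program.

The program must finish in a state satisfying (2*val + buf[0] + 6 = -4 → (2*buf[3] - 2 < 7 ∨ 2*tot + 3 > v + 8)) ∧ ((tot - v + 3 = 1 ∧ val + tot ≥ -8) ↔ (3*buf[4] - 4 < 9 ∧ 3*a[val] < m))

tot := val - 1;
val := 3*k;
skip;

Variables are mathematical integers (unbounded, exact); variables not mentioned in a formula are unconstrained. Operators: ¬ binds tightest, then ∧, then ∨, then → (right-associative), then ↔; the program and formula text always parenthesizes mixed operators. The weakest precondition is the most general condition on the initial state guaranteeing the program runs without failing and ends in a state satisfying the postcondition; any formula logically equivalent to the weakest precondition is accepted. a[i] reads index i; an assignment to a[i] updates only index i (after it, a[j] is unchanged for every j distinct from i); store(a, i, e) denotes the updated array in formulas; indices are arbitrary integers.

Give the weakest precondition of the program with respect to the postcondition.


Working backward. After the program, the postcondition (2*val + buf[0] + 6 = -4 → (2*buf[3] - 2 < 7 ∨ 2*tot + 3 > v + 8)) ∧ ((tot - v + 3 = 1 ∧ val + tot ≥ -8) ↔ (3*buf[4] - 4 < 9 ∧ 3*a[val] < m)) must hold; in canonical form it is (buf[0] + 2*val = -10 → (2*buf[3] < 9 ∨ 2*tot > v + 5)) ∧ ((tot = v - 2 ∧ tot + val ≥ -8) ↔ (3*buf[4] < 13 ∧ 3*a[val] < m)).
Before skip: (buf[0] + 2*val = -10 → (2*buf[3] < 9 ∨ 2*tot > v + 5)) ∧ ((tot = v - 2 ∧ tot + val ≥ -8) ↔ (3*buf[4] < 13 ∧ 3*a[val] < m))
Before val := 3*k: (buf[0] + 6*k = -10 → (2*buf[3] < 9 ∨ 2*tot > v + 5)) ∧ ((tot = v - 2 ∧ 3*k + tot ≥ -8) ↔ (3*buf[4] < 13 ∧ 3*a[3*k] < m))
Before tot := val - 1: (buf[0] + 6*k = -10 → (2*buf[3] < 9 ∨ 2*val > v + 7)) ∧ ((val = v - 1 ∧ 3*k + val ≥ -7) ↔ (3*buf[4] < 13 ∧ 3*a[3*k] < m))
Answer: WP = (buf[0] + 6*k = -10 → (2*buf[3] < 9 ∨ 2*val > v + 7)) ∧ ((val = v - 1 ∧ 3*k + val ≥ -7) ↔ (3*buf[4] < 13 ∧ 3*a[3*k] < m))


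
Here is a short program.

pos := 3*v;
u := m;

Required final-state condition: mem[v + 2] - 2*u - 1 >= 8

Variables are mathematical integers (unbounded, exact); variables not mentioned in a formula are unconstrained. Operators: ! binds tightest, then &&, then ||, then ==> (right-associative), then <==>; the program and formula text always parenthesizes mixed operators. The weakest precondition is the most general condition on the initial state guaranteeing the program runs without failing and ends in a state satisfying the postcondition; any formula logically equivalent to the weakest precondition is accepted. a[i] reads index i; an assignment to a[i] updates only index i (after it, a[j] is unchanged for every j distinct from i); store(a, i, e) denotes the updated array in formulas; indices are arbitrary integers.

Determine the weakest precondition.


Working backward. After the program, the postcondition mem[v + 2] - 2*u - 1 >= 8 must hold; in canonical form it is mem[v + 2] >= 2*u + 9.
Before u := m: mem[v + 2] >= 2*m + 9
Before pos := 3*v: mem[v + 2] >= 2*m + 9
Answer: WP = mem[v + 2] >= 2*m + 9


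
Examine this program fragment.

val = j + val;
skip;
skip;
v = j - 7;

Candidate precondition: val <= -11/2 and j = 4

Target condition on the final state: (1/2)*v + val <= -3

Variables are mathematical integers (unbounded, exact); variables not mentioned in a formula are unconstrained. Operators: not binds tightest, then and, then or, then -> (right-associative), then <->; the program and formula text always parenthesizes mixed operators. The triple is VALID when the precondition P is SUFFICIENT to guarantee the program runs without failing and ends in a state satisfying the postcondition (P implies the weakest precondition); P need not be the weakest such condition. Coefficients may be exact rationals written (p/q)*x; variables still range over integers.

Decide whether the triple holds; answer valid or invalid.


Working backward. After the program, (1/2)*v + val <= -3 must hold.
Before v := j - 7: (1/2)*j + val <= 1/2
Before skip: (1/2)*j + val <= 1/2
Before skip: (1/2)*j + val <= 1/2
Before val := j + val: (3/2)*j + val <= 1/2
The weakest precondition is (3/2)*j + val <= 1/2.
Check whether val <= -11/2 and j = 4 implies it.
Every state satisfying the precondition satisfies the weakest precondition: the implication holds.
Answer: valid


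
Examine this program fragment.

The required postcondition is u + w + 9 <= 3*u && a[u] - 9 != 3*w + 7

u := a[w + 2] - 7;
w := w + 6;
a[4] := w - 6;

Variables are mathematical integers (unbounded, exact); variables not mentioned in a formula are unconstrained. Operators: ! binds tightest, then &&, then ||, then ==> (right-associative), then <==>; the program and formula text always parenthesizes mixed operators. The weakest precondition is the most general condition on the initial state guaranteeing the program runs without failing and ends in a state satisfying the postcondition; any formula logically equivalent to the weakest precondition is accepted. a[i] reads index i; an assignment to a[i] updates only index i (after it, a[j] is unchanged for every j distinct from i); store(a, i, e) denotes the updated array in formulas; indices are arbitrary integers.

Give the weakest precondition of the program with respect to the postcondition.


Working backward. After the program, the postcondition u + w + 9 <= 3*u && a[u] - 9 != 3*w + 7 must hold; in canonical form it is w <= 2*u - 9 && a[u] != 3*w + 16.
Before a[4] := w - 6: w <= 2*u - 9 && store(a, 4, w - 6)[u] != 3*w + 16
Before w := w + 6: w <= 2*u - 15 && store(a, 4, w)[u] != 3*w + 34
Before u := a[w + 2] - 7: w <= 2*a[w + 2] - 29 && store(a, 4, w)[a[w + 2] - 7] != 3*w + 34
Answer: WP = w <= 2*a[w + 2] - 29 && store(a, 4, w)[a[w + 2] - 7] != 3*w + 34


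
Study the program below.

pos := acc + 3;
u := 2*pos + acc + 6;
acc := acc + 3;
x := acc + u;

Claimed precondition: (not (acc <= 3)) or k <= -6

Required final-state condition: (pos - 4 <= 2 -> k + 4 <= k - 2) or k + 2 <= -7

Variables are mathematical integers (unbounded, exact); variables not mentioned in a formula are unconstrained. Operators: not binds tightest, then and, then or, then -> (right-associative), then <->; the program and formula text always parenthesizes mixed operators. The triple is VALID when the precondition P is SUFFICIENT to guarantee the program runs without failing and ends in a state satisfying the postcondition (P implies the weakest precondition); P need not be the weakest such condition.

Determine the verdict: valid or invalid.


Working backward. After the program, the postcondition (pos - 4 <= 2 -> k + 4 <= k - 2) or k + 2 <= -7 must hold; in canonical form it is (not (pos <= 6)) or k <= -9.
Before x := acc + u: (not (pos <= 6)) or k <= -9
Before acc := acc + 3: (not (pos <= 6)) or k <= -9
Before u := 2*pos + acc + 6: (not (pos <= 6)) or k <= -9
Before pos := acc + 3: (not (acc <= 3)) or k <= -9
The weakest precondition is (not (acc <= 3)) or k <= -9.
Check whether (not (acc <= 3)) or k <= -6 implies it.
Countermodel: at the initial state acc = 3, k = -8, the precondition holds but the weakest precondition fails.
Answer: invalid


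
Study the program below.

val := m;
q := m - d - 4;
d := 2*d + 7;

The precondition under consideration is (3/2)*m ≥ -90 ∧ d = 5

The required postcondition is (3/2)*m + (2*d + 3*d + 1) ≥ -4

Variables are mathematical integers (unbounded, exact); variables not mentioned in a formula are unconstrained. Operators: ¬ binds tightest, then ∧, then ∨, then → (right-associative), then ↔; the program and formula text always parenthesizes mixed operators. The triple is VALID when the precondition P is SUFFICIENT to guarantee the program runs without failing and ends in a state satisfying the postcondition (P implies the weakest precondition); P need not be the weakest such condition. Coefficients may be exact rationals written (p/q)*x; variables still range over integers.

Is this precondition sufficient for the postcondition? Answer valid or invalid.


Working backward. After the program, the postcondition (3/2)*m + (2*d + 3*d + 1) ≥ -4 must hold; in canonical form it is 5*d + (3/2)*m ≥ -5.
Before d := 2*d + 7: 10*d + (3/2)*m ≥ -40
Before q := m - d - 4: 10*d + (3/2)*m ≥ -40
Before val := m: 10*d + (3/2)*m ≥ -40
The weakest precondition is 10*d + (3/2)*m ≥ -40.
Check whether (3/2)*m ≥ -90 ∧ d = 5 implies it.
Every state satisfying the precondition satisfies the weakest precondition: the implication holds.
Answer: valid


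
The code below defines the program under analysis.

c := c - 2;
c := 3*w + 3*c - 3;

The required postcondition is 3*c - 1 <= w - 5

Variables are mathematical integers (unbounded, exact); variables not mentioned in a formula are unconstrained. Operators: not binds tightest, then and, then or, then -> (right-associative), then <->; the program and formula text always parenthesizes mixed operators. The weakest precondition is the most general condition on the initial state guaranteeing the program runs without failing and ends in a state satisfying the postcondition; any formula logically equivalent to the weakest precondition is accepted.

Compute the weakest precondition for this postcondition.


Working backward. After the program, the postcondition 3*c - 1 <= w - 5 must hold; in canonical form it is 3*c <= w - 4.
Before c := 3*w + 3*c - 3: 9*c + 8*w <= 5
Before c := c - 2: 9*c + 8*w <= 23
Answer: WP = 9*c + 8*w <= 23


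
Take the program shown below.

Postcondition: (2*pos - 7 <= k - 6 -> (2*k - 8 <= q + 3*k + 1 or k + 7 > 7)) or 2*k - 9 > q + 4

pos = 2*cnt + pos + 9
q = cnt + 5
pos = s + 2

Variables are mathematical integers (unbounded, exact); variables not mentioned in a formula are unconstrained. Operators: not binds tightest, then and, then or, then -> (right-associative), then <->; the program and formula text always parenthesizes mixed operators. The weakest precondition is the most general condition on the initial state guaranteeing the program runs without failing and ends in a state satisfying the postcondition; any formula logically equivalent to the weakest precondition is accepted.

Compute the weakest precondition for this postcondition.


Working backward. After the program, the postcondition (2*pos - 7 <= k - 6 -> (2*k - 8 <= q + 3*k + 1 or k + 7 > 7)) or 2*k - 9 > q + 4 must hold; in canonical form it is (2*pos <= k + 1 -> (k + q >= -9 or k > 0)) or 2*k > q + 13.
Before pos := s + 2: (2*s <= k - 3 -> (k + q >= -9 or k > 0)) or 2*k > q + 13
Before q := cnt + 5: (2*s <= k - 3 -> (cnt + k >= -14 or k > 0)) or 2*k > cnt + 18
Before pos := 2*cnt + pos + 9: (2*s <= k - 3 -> (cnt + k >= -14 or k > 0)) or 2*k > cnt + 18
Answer: WP = (2*s <= k - 3 -> (cnt + k >= -14 or k > 0)) or 2*k > cnt + 18


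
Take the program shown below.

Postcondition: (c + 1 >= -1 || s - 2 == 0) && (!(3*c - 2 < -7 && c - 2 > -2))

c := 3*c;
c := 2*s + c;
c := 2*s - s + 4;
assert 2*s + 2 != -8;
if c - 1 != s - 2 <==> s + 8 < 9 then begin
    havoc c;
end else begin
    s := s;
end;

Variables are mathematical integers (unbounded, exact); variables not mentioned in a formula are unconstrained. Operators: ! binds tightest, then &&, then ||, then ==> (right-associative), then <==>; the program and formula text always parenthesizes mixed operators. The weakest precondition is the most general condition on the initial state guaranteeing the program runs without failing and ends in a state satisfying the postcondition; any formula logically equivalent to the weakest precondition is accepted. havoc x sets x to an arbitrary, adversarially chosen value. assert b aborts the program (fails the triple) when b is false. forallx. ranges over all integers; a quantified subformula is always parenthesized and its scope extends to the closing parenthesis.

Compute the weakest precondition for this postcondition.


Working backward. After the program, the postcondition (c + 1 >= -1 || s - 2 == 0) && (!(3*c - 2 < -7 && c - 2 > -2)) must hold; in canonical form it is (c >= -2 || s == 2) && (!(3*c < -5 && c > 0)).
Then branch requires forall c_1. ((c_1 >= -2 || s == 2) && (!(3*c_1 < -5 && c_1 > 0))); else branch requires (c >= -2 || s == 2) && (!(3*c < -5 && c > 0)).
Before the if: ((c != s - 1 <==> s < 1) ==> (forall c_1. ((c_1 >= -2 || s == 2) && (!(3*c_1 < -5 && c_1 > 0))))) && ((!(c != s - 1 <==> s < 1)) ==> ((c >= -2 || s == 2) && (!(3*c < -5 && c > 0))))
Before assert 2*s + 2 != -8: 2*s != -10 && ((c != s - 1 <==> s < 1) ==> (forall c_1. ((c_1 >= -2 || s == 2) && (!(3*c_1 < -5 && c_1 > 0))))) && ((!(c != s - 1 <==> s < 1)) ==> ((c >= -2 || s == 2) && (!(3*c < -5 && c > 0))))
Before c := 2*s - s + 4: 2*s != -10 && (s < 1 ==> (forall c_1. ((c_1 >= -2 || s == 2) && (!(3*c_1 < -5 && c_1 > 0))))) && ((!(s < 1)) ==> ((s >= -6 || s == 2) && (!(3*s < -17 && s > -4))))
Before c := 2*s + c: 2*s != -10 && (s < 1 ==> (forall c_1. ((c_1 >= -2 || s == 2) && (!(3*c_1 < -5 && c_1 > 0))))) && ((!(s < 1)) ==> ((s >= -6 || s == 2) && (!(3*s < -17 && s > -4))))
Before c := 3*c: 2*s != -10 && (s < 1 ==> (forall c_1. ((c_1 >= -2 || s == 2) && (!(3*c_1 < -5 && c_1 > 0))))) && ((!(s < 1)) ==> ((s >= -6 || s == 2) && (!(3*s < -17 && s > -4))))
Answer: WP = 2*s != -10 && (s < 1 ==> (forall c_1. ((c_1 >= -2 || s == 2) && (!(3*c_1 < -5 && c_1 > 0))))) && ((!(s < 1)) ==> ((s >= -6 || s == 2) && (!(3*s < -17 && s > -4))))


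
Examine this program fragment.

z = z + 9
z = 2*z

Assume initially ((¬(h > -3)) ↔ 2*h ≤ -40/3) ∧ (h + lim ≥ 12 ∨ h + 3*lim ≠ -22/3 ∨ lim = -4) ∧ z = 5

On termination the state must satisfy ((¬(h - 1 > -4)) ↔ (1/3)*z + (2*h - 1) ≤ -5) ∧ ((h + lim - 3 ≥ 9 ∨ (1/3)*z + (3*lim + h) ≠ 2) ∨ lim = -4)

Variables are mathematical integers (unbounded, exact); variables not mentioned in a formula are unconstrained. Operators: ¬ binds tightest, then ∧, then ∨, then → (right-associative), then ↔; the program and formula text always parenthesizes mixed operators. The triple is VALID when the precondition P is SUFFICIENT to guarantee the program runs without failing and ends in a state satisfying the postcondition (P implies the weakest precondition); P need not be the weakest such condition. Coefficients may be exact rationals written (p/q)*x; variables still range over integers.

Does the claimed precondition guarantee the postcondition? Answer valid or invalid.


Working backward. After the program, the postcondition ((¬(h - 1 > -4)) ↔ (1/3)*z + (2*h - 1) ≤ -5) ∧ ((h + lim - 3 ≥ 9 ∨ (1/3)*z + (3*lim + h) ≠ 2) ∨ lim = -4) must hold; in canonical form it is ((¬(h > -3)) ↔ 2*h + (1/3)*z ≤ -4) ∧ (h + lim ≥ 12 ∨ h + 3*lim + (1/3)*z ≠ 2 ∨ lim = -4).
Before z := 2*z: ((¬(h > -3)) ↔ 2*h + (2/3)*z ≤ -4) ∧ (h + lim ≥ 12 ∨ h + 3*lim + (2/3)*z ≠ 2 ∨ lim = -4)
Before z := z + 9: ((¬(h > -3)) ↔ 2*h + (2/3)*z ≤ -10) ∧ (h + lim ≥ 12 ∨ h + 3*lim + (2/3)*z ≠ -4 ∨ lim = -4)
The weakest precondition is ((¬(h > -3)) ↔ 2*h + (2/3)*z ≤ -10) ∧ (h + lim ≥ 12 ∨ h + 3*lim + (2/3)*z ≠ -4 ∨ lim = -4).
Check whether ((¬(h > -3)) ↔ 2*h ≤ -40/3) ∧ (h + lim ≥ 12 ∨ h + 3*lim ≠ -22/3 ∨ lim = -4) ∧ z = 5 implies it.
Every state satisfying the precondition satisfies the weakest precondition: the implication holds.
Answer: valid


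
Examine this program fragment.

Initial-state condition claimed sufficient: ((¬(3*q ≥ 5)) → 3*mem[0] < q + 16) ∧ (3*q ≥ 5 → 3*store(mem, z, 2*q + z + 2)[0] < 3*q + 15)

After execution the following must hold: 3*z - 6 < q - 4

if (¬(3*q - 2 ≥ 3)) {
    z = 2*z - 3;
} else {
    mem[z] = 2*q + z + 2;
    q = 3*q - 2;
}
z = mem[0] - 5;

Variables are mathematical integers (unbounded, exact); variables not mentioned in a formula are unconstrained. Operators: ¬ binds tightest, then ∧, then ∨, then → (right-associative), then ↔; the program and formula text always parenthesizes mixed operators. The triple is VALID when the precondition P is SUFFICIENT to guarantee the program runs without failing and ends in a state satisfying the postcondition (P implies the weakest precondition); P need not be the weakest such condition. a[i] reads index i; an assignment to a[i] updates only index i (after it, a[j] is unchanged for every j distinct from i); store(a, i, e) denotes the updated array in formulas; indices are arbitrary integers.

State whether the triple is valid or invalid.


Working backward. After the program, the postcondition 3*z - 6 < q - 4 must hold; in canonical form it is 3*z < q + 2.
Before z := mem[0] - 5: 3*mem[0] < q + 17
Then branch requires 3*mem[0] < q + 17; else branch requires 3*store(mem, z, 2*q + z + 2)[0] < 3*q + 15.
Before the if: ((¬(3*q ≥ 5)) → 3*mem[0] < q + 17) ∧ (3*q ≥ 5 → 3*store(mem, z, 2*q + z + 2)[0] < 3*q + 15)
The weakest precondition is ((¬(3*q ≥ 5)) → 3*mem[0] < q + 17) ∧ (3*q ≥ 5 → 3*store(mem, z, 2*q + z + 2)[0] < 3*q + 15).
Check whether ((¬(3*q ≥ 5)) → 3*mem[0] < q + 16) ∧ (3*q ≥ 5 → 3*store(mem, z, 2*q + z + 2)[0] < 3*q + 15) implies it.
Every state satisfying the precondition satisfies the weakest precondition: the implication holds.
Answer: valid


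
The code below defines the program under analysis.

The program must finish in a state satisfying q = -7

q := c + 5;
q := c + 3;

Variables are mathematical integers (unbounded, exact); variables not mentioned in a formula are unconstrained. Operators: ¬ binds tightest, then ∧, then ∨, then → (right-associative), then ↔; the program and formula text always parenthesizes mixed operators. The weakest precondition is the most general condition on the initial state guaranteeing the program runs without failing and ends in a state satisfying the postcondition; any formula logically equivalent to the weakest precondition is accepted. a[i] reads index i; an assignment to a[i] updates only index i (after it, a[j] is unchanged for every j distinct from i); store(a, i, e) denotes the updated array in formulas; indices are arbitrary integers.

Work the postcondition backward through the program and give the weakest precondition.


Working backward. After the program, q = -7 must hold.
Before q := c + 3: c = -10
Before q := c + 5: c = -10
Answer: WP = c = -10


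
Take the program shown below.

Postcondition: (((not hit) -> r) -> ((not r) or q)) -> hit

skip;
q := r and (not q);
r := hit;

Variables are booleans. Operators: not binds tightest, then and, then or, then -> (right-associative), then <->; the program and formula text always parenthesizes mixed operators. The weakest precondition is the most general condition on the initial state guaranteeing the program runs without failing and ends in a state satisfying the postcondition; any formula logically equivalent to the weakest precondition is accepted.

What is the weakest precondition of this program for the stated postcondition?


Working backward. After the program, (((not hit) -> r) -> ((not r) or q)) -> hit must hold.
Before r := hit: (((not hit) -> hit) -> ((not hit) or q)) -> hit
Before q := r and (not q): (((not hit) -> hit) -> ((not hit) or (r and (not q)))) -> hit
Before skip: (((not hit) -> hit) -> ((not hit) or (r and (not q)))) -> hit
Answer: WP = (((not hit) -> hit) -> ((not hit) or (r and (not q)))) -> hit


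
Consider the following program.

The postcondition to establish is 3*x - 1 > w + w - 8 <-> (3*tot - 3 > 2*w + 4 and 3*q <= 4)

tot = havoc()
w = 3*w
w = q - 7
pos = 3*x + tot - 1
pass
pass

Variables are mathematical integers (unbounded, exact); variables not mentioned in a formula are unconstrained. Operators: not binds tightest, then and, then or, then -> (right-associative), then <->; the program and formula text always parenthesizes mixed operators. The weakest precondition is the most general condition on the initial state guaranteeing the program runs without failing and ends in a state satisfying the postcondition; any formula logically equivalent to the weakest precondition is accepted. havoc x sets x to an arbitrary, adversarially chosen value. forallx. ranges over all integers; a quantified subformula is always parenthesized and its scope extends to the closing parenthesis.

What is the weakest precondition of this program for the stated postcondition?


Working backward. After the program, the postcondition 3*x - 1 > w + w - 8 <-> (3*tot - 3 > 2*w + 4 and 3*q <= 4) must hold; in canonical form it is 3*x > 2*w - 7 <-> (3*tot > 2*w + 7 and 3*q <= 4).
Before skip: 3*x > 2*w - 7 <-> (3*tot > 2*w + 7 and 3*q <= 4)
Before skip: 3*x > 2*w - 7 <-> (3*tot > 2*w + 7 and 3*q <= 4)
Before pos := 3*x + tot - 1: 3*x > 2*w - 7 <-> (3*tot > 2*w + 7 and 3*q <= 4)
Before w := q - 7: 3*x > 2*q - 21 <-> (3*tot > 2*q - 7 and 3*q <= 4)
Before w := 3*w: 3*x > 2*q - 21 <-> (3*tot > 2*q - 7 and 3*q <= 4)
Before havoc tot: forall tot_1. (3*x > 2*q - 21 <-> (3*tot_1 > 2*q - 7 and 3*q <= 4))
Answer: WP = forall tot_1. (3*x > 2*q - 21 <-> (3*tot_1 > 2*q - 7 and 3*q <= 4))


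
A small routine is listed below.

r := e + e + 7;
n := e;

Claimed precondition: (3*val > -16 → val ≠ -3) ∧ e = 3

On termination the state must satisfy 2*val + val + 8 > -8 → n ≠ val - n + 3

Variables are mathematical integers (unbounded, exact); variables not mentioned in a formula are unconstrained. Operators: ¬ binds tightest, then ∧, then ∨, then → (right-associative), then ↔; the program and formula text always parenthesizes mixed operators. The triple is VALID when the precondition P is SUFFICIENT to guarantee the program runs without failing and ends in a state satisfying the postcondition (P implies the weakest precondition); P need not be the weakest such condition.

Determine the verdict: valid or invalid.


Working backward. After the program, the postcondition 2*val + val + 8 > -8 → n ≠ val - n + 3 must hold; in canonical form it is 3*val > -16 → 2*n ≠ val + 3.
Before n := e: 3*val > -16 → 2*e ≠ val + 3
Before r := e + e + 7: 3*val > -16 → 2*e ≠ val + 3
The weakest precondition is 3*val > -16 → 2*e ≠ val + 3.
Check whether (3*val > -16 → val ≠ -3) ∧ e = 3 implies it.
Countermodel: at the initial state e = 3, val = 3, the precondition holds but the weakest precondition fails.
Answer: invalid


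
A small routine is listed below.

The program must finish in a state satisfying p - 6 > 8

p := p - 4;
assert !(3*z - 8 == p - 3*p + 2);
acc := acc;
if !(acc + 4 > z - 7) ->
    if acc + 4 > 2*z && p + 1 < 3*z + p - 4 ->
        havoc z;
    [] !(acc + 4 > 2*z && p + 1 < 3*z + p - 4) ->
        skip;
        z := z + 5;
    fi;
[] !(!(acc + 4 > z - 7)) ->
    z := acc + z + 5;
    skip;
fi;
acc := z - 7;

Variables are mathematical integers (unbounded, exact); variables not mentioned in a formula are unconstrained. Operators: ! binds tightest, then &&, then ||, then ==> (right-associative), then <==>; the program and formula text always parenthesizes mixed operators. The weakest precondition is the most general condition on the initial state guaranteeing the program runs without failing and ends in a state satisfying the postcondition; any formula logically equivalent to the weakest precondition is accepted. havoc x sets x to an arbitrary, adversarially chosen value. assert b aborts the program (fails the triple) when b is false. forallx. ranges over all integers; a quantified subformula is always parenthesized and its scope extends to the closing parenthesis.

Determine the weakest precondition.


Working backward. After the program, the postcondition p - 6 > 8 must hold; in canonical form it is p > 14.
Before acc := z - 7: p > 14
Then branch requires ((acc > 2*z - 4 && 3*z > 5) ==> p > 14) && ((!(acc > 2*z - 4 && 3*z > 5)) ==> p > 14); else branch requires p > 14.
Before the if: ((!(acc > z - 11)) ==> (((acc > 2*z - 4 && 3*z > 5) ==> p > 14) && ((!(acc > 2*z - 4 && 3*z > 5)) ==> p > 14))) && (acc > z - 11 ==> p > 14)
Before acc := acc: ((!(acc > z - 11)) ==> (((acc > 2*z - 4 && 3*z > 5) ==> p > 14) && ((!(acc > 2*z - 4 && 3*z > 5)) ==> p > 14))) && (acc > z - 11 ==> p > 14)
Before assert !(3*z - 8 == p - 3*p + 2): (!(2*p + 3*z == 10)) && ((!(acc > z - 11)) ==> (((acc > 2*z - 4 && 3*z > 5) ==> p > 14) && ((!(acc > 2*z - 4 && 3*z > 5)) ==> p > 14))) && (acc > z - 11 ==> p > 14)
Before p := p - 4: (!(2*p + 3*z == 18)) && ((!(acc > z - 11)) ==> (((acc > 2*z - 4 && 3*z > 5) ==> p > 18) && ((!(acc > 2*z - 4 && 3*z > 5)) ==> p > 18))) && (acc > z - 11 ==> p > 18)
Answer: WP = (!(2*p + 3*z == 18)) && ((!(acc > z - 11)) ==> (((acc > 2*z - 4 && 3*z > 5) ==> p > 18) && ((!(acc > 2*z - 4 && 3*z > 5)) ==> p > 18))) && (acc > z - 11 ==> p > 18)


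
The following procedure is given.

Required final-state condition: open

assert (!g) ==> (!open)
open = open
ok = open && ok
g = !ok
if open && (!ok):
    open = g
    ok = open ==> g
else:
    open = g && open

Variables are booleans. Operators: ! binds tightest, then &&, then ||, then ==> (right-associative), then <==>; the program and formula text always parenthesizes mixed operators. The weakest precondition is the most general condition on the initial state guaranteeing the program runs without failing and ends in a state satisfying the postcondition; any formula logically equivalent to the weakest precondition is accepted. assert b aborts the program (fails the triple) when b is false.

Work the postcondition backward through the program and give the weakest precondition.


Working backward. After the program, open must hold.
Then branch requires g; else branch requires g && open.
Before the if: ((open && (!ok)) ==> g) && ((!(open && (!ok))) ==> (g && open))
Before g := !ok: ((open && (!ok)) ==> (!ok)) && ((!(open && (!ok))) ==> ((!ok) && open))
Before ok := open && ok: ((open && (!(open && ok))) ==> (!(open && ok))) && ((!(open && (!(open && ok)))) ==> ((!(open && ok)) && open))
Before open := open: ((open && (!(open && ok))) ==> (!(open && ok))) && ((!(open && (!(open && ok)))) ==> ((!(open && ok)) && open))
Before assert (!g) ==> (!open): ((!g) ==> (!open)) && ((open && (!(open && ok))) ==> (!(open && ok))) && ((!(open && (!(open && ok)))) ==> ((!(open && ok)) && open))
Answer: WP = ((!g) ==> (!open)) && ((open && (!(open && ok))) ==> (!(open && ok))) && ((!(open && (!(open && ok)))) ==> ((!(open && ok)) && open))


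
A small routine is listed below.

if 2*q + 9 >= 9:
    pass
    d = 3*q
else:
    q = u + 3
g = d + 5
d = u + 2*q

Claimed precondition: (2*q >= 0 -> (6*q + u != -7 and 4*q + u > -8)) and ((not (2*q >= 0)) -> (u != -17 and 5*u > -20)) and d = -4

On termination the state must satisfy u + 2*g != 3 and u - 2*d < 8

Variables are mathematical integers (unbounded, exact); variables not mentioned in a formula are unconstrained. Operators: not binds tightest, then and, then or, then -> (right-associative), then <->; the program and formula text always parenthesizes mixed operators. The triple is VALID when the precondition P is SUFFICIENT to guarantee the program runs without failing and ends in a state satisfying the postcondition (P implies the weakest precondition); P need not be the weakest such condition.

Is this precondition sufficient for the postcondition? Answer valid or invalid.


Working backward. After the program, the postcondition u + 2*g != 3 and u - 2*d < 8 must hold; in canonical form it is 2*g + u != 3 and u < 2*d + 8.
Before d := u + 2*q: 2*g + u != 3 and 4*q + u > -8
Before g := d + 5: 2*d + u != -7 and 4*q + u > -8
Then branch requires 6*q + u != -7 and 4*q + u > -8; else branch requires 2*d + u != -7 and 5*u > -20.
Before the if: (2*q >= 0 -> (6*q + u != -7 and 4*q + u > -8)) and ((not (2*q >= 0)) -> (2*d + u != -7 and 5*u > -20))
The weakest precondition is (2*q >= 0 -> (6*q + u != -7 and 4*q + u > -8)) and ((not (2*q >= 0)) -> (2*d + u != -7 and 5*u > -20)).
Check whether (2*q >= 0 -> (6*q + u != -7 and 4*q + u > -8)) and ((not (2*q >= 0)) -> (u != -17 and 5*u > -20)) and d = -4 implies it.
Countermodel: at the initial state d = -4, q = -1, u = 1, the precondition holds but the weakest precondition fails.
Answer: invalid
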